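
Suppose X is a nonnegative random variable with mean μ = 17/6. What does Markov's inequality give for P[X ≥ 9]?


μ = E[X] = 17/6, a = 9.
Markov: P[X ≥ 9] ≤ μ/a = (17/6)/9 = 17/54.
Numerically: ≈ 0.315.
(Since a = 9 > μ = 2.833, the bound 17/54 is < 1 and informative.)

P[X ≥ 9] ≤ 17/54 ≈ 0.315.


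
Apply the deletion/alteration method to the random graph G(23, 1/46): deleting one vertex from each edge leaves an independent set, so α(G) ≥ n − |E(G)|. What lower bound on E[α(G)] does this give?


E[|E(G)|] = C(23, 2)·p = 253 · (1/46) = 11/2.
E[α(G)] ≥ n − E[|E(G)|] = 23 − 11/2 = 35/2.
Numerically: ≈ 17.500.
(This is only a lower bound; the true E[α(G)] may be larger.)

E[α(G)] ≥ 35/2 ≈ 17.500.


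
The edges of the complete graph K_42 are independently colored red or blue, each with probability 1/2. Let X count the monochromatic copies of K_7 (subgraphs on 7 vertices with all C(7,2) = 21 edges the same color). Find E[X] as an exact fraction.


Let X = Σ_S X_S over the C(42, 7) = 26978328 subsets S of size 7, where X_S = 1 if the K_7 on S is monochromatic.
For a fixed S, the K_7 on S has C(7, 2) = 21 edges. P[all 21 edges red] = (1/2)^21, and likewise for blue, so P[monochromatic] = 2·(1/2)^21 = 2^{1 − 21} = 1/1048576.
By linearity of expectation: E[X] = C(42, 7) · 2^{1 − 21} = 26978328 · 1/1048576 = 3372291/131072.
Numerically: E[X] ≈ 25.729.

E[X] = C(42,7)·2^(1−C(7,2)) = 3372291/131072 ≈ 25.729.


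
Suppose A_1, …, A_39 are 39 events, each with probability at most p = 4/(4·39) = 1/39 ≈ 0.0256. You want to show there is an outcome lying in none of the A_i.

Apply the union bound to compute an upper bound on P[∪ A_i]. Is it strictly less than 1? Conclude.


Union bound: P[∪_{i=1}^{39} A_i] ≤ Σ_i P[A_i] ≤ 39·p = 39·(1/39) = 1.
Numerically: 1 ≈ 1.0000.
Is 1 < 1? NO.
Since the bound 1 is ≥ 1, the union bound is uninformative here; it does NOT by itself certify existence.

39·p = 1 ≈ 1.0000; existence NOT certified by the union bound.


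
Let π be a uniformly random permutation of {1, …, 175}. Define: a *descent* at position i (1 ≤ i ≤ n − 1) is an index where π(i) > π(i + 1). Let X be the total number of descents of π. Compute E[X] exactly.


Write X = Σ X_I over i = 1, …, 174, with X_I the indicator of one descent.
There are 174 indicators.
For each fixed i, the pair (π(i), π(i+1)) is a uniformly random ordered pair of distinct values from {1, …, 175}; by symmetry P[π(i) > π(i+1)] = 1/2.
By linearity: E[X] = 174 · (1/2) = (175 − 1) · (1/2) = 87 ≈ 87.0000.

E[X] = 87 = 87.0000.


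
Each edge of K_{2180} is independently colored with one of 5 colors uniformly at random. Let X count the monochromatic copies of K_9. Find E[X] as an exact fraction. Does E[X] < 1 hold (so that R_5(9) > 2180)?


E[X] = C(2180, 9) · 5^{1 − 36} = 3014145651459519573444800 · 5^{−35} = 3014145651459519573444800/2910383045673370361328125.
As a reduced fraction: E[X] = 120565826058380782937792/116415321826934814453125 ≈ 1.03565.
Is E[X] < 1? NO.
Since E[X] ≥ 1, the first-moment bound is inconclusive at n = 2180; it does NOT by itself certify R_5(9) > 2180.

E[X] = 120565826058380782937792/116415321826934814453125 ≈ 1.03565; E[X] ≥ 1; first-moment method inconclusive here.


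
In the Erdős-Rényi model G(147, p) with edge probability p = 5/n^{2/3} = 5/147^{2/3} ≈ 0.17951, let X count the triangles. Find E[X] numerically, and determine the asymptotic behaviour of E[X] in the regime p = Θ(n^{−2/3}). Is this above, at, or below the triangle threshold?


Number of potential triangles: C(147, 3) = 518665.
Each occurs with probability p³ ≈ (0.17951)³ ≈ 5.7846268e-03.
By linearity: E[X] = C(147, 3)·p³ ≈ 518665 · 5.7846268e-03 ≈ 3000.28345.
Since α = 2/3 < 1, p = c/n^{2/3} ≫ 1/n is above the triangle threshold p ~ 1/n. Asymptotically E[X] ~ (c³/6)·n^{3(1−α)} = (5³/6)·n^{1} → ∞; triangles are abundant w.h.p.

E[X] ≈ 3000.28345; in regime p = Θ(1/n^{2/3}) E[X] diverges (above the triangle threshold p ~ 1/n).


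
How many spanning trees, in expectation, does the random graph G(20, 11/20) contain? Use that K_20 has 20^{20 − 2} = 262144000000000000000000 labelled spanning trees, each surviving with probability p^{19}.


K_20 has 20^{20 − 2} = 262144000000000000000000 labelled spanning trees.
For each such spanning tree H, let X_H = 1 if all 19 edges of H are present in G. Then P[X_H = 1] = p^{19} = (11/20)^{19} = 61159090448414546291/5242880000000000000000000.
Summing the indicators: E[X] = Σ_H E[X_H] = 262144000000000000000000 · p^{19} = 262144000000000000000000 · 61159090448414546291/5242880000000000000000000 = 61159090448414546291/20.
Numerically: E[X] ≈ 3.058e+18.

E[X] = 262144000000000000000000 · (11/20)^{19} = 61159090448414546291/20 ≈ 3.058e+18.


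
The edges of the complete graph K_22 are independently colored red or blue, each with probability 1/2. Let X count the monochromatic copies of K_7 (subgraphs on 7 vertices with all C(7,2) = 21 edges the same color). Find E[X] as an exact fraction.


Let X = Σ_S X_S over the C(22, 7) = 170544 subsets S of size 7, where X_S = 1 if the K_7 on S is monochromatic.
For a fixed S, the K_7 on S has C(7, 2) = 21 edges. P[all 21 edges red] = (1/2)^21, and likewise for blue, so P[monochromatic] = 2·(1/2)^21 = 2^{1 − 21} = 1/1048576.
By linearity: E[X] = C(22, 7) · 2^{1 − 21} = 170544 · 1/1048576 = 10659/65536.
Numerically: E[X] ≈ 0.163.

E[X] = C(22,7)·2^(1−C(7,2)) = 10659/65536 ≈ 0.163.


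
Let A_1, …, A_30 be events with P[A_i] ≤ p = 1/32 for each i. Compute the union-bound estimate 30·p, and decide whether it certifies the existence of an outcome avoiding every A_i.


Union bound: P[∪_{i=1}^{30} A_i] ≤ Σ_i P[A_i] ≤ 30·p = 30·(1/32) = 15/16.
Numerically: 15/16 ≈ 0.9375.
Is 15/16 < 1? YES.
Since P[∪ A_i] ≤ 15/16 < 1, the complement has P[∩ A_i^c] ≥ 1 − 15/16 = 1/16 > 0, so some outcome avoids every A_i.

30·p = 15/16 ≈ 0.9375; existence CERTIFIED by the union bound.


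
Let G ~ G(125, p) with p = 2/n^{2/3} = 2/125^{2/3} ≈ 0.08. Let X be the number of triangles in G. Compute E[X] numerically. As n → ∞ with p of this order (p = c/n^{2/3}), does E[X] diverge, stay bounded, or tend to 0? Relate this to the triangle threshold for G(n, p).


Number of potential triangles: C(125, 3) = 317750.
Each occurs with probability p³ ≈ (0.08)³ ≈ 5.12000000e-04.
By linearity: E[X] = C(125, 3)·p³ ≈ 317750 · 5.12000000e-04 ≈ 162.688000.
Since α = 2/3 < 1, p = c/n^{2/3} ≫ 1/n is above the triangle threshold p ~ 1/n. Asymptotically E[X] ~ (c³/6)·n^{3(1−α)} = (2³/6)·n^{1} → ∞; triangles are abundant w.h.p.

E[X] ≈ 162.688000; in regime p = Θ(1/n^{2/3}) E[X] diverges (above the triangle threshold p ~ 1/n).


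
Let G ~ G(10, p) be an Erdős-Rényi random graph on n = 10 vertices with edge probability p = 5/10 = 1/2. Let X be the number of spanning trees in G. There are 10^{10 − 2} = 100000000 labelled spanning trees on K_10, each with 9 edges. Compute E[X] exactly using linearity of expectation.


K_10 has 10^{10 − 2} = 100000000 labelled spanning trees.
For each such spanning tree H, let X_H = 1 if all 9 edges of H are present in G. Then P[X_H = 1] = p^{9} = (1/2)^{9} = 1/512.
Summing the indicators: E[X] = Σ_H E[X_H] = 100000000 · p^{9} = 100000000 · 1/512 = 390625/2.
Numerically: E[X] ≈ 1.953e+05.

E[X] = 100000000 · (1/2)^{9} = 390625/2 ≈ 1.953e+05.


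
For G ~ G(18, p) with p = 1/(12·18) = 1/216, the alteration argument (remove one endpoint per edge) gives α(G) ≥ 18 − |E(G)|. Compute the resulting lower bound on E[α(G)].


E[|E(G)|] = C(18, 2)·p = 153 · (1/216) = 17/24.
E[α(G)] ≥ n − E[|E(G)|] = 18 − 17/24 = 415/24.
Numerically: ≈ 17.29167.
(This is only a lower bound; the true E[α(G)] may be larger.)

E[α(G)] ≥ 415/24 ≈ 17.29167.


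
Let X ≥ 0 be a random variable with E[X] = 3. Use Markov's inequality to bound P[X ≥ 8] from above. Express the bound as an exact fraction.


μ = E[X] = 3, a = 8.
Markov: P[X ≥ 8] ≤ μ/a = (3)/8 = 3/8.
Numerically: ≈ 0.37500.
(Since a = 8 > μ = 3.00000, the bound 3/8 is < 1 and informative.)

P[X ≥ 8] ≤ 3/8 ≈ 0.37500.


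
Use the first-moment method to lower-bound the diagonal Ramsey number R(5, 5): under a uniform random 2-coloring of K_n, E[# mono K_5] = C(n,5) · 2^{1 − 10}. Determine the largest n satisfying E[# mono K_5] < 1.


We need C(n, 5) · 2^{1 − 10} < 1, i.e. C(n, 5) < 2^{10 − 1} = 512.
Check values of n near the boundary:
  n = 9: C(9, 5) = 126; 126 < 512? YES
  n = 10: C(10, 5) = 252; 252 < 512? YES
  n = 11: C(11, 5) = 462; 462 < 512? YES
  n = 12: C(12, 5) = 792; 792 < 512? NO
The largest n with C(n, 5) < 512 is n = 11 (where E[X] = 231/256 ≈ 0.90234). Hence R(5, 5) > 11, i.e. R(5, 5) ≥ 12.

Largest n = 11; hence R(5, 5) > 11.


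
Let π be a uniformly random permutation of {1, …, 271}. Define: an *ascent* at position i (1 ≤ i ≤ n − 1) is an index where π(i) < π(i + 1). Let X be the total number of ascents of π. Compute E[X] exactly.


Write X = Σ X_I over i = 1, …, 270, with X_I the indicator of one ascent.
There are 270 indicators.
For each fixed i, the pair (π(i), π(i+1)) is a uniformly random ordered pair of distinct values from {1, …, 271}; by symmetry P[π(i) < π(i+1)] = 1/2.
By linearity: E[X] = 270 · (1/2) = (271 − 1) · (1/2) = 135 ≈ 135.0000.

E[X] = 135 = 135.0000.


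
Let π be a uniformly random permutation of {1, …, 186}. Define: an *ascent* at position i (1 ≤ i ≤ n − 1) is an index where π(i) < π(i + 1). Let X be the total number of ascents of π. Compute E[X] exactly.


Write X = Σ X_I over i = 1, …, 185, with X_I the indicator of one ascent.
There are 185 indicators.
For each fixed i, the pair (π(i), π(i+1)) is a uniformly random ordered pair of distinct values from {1, …, 186}; by symmetry P[π(i) < π(i+1)] = 1/2.
By linearity: E[X] = 185 · (1/2) = (186 − 1) · (1/2) = 185/2 ≈ 92.50000.

E[X] = 185/2 = 92.50000.


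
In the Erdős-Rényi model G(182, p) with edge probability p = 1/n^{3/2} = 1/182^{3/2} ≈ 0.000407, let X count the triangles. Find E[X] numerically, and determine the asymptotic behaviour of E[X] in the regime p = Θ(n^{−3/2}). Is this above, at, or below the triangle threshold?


Number of potential triangles: C(182, 3) = 988260.
Each occurs with probability p³ ≈ (0.000407)³ ≈ 6.75583e-11.
By linearity: E[X] = C(182, 3)·p³ ≈ 988260 · 6.75583e-11 ≈ 0.000.
Since α = 3/2 > 1, p = c/n^{3/2} = o(1/n) is below the triangle threshold p ~ 1/n. Asymptotically E[X] ~ (c³/6)·n^{3(1−α)} = (1³/6)·n^{-1.5} → 0, so by Markov's inequality G has no triangles w.h.p.

E[X] ≈ 0.000; in regime p = Θ(1/n^{3/2}) E[X] tends to 0 (below the triangle threshold p ~ 1/n).


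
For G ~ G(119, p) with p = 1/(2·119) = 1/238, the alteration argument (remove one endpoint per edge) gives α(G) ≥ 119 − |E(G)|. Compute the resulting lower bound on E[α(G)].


E[|E(G)|] = C(119, 2)·p = 7021 · (1/238) = 59/2.
E[α(G)] ≥ n − E[|E(G)|] = 119 − 59/2 = 179/2.
Numerically: ≈ 89.500000.
(This is only a lower bound; the true E[α(G)] may be larger.)

E[α(G)] ≥ 179/2 ≈ 89.500000.


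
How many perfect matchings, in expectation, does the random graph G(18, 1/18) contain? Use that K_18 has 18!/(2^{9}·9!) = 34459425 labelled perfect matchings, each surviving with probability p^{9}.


K_18 has 18!/(2^{9}·9!) = 34459425 labelled perfect matchings.
For each such perfect matching H, let X_H = 1 if all 9 edges of H are present in G. Then P[X_H = 1] = p^{9} = (1/18)^{9} = 1/198359290368.
By linearity: E[X] = Σ_H E[X_H] = 34459425 · p^{9} = 34459425 · 1/198359290368 = 425425/2448880128.
Numerically: E[X] ≈ 0.000174.

E[X] = 34459425 · (1/18)^{9} = 425425/2448880128 ≈ 0.000174.


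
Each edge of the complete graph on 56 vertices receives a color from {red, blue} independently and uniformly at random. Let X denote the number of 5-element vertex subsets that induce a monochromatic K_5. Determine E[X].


Let X = Σ_S X_S over the C(56, 5) = 3819816 subsets S of size 5, where X_S = 1 if the K_5 on S is monochromatic.
For a fixed S, the K_5 on S has C(5, 2) = 10 edges. P[all 10 edges red] = (1/2)^10, and likewise for blue, so P[monochromatic] = 2·(1/2)^10 = 2^{1 − 10} = 1/512.
By linearity of expectation: E[X] = C(56, 5) · 2^{1 − 10} = 3819816 · 1/512 = 477477/64.
Numerically: E[X] ≈ 7460.5781.

E[X] = C(56,5)·2^(1−C(5,2)) = 477477/64 ≈ 7460.5781.


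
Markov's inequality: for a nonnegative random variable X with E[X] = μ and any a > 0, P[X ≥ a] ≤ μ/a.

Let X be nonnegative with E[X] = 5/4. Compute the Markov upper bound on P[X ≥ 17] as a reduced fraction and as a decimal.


μ = E[X] = 5/4, a = 17.
Markov: P[X ≥ 17] ≤ μ/a = (5/4)/17 = 5/68.
Numerically: ≈ 0.073529.
(Since a = 17 > μ = 1.250000, the bound 5/68 is < 1 and informative.)

P[X ≥ 17] ≤ 5/68 ≈ 0.073529.


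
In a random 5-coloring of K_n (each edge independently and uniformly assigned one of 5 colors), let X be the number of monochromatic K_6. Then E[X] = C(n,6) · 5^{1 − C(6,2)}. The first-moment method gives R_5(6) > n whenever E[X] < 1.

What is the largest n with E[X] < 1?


We need C(n, 6) · 5^{1 − 15} < 1, i.e. C(n, 6) < 5^{15 − 1} = 6103515625.
Check values of n near the boundary:
  n = 124: C(124, 6) = 4465475476; 4465475476 < 6103515625? YES
  n = 125: C(125, 6) = 4690625500; 4690625500 < 6103515625? YES
  n = 126: C(126, 6) = 4925156775; 4925156775 < 6103515625? YES
  n = 127: C(127, 6) = 5169379425; 5169379425 < 6103515625? YES
  n = 128: C(128, 6) = 5423611200; 5423611200 < 6103515625? YES
  n = 129: C(129, 6) = 5688177600; 5688177600 < 6103515625? YES
  n = 130: C(130, 6) = 5963412000; 5963412000 < 6103515625? YES
  n = 131: C(131, 6) = 6249655776; 6249655776 < 6103515625? NO
The largest n with C(n, 6) < 6103515625 is n = 130 (where E[X] = 47707296/48828125 ≈ 0.977045). Hence R_5(6) > 130, i.e. R_5(6) ≥ 131.

Largest n = 130; hence R_5(6) > 130.


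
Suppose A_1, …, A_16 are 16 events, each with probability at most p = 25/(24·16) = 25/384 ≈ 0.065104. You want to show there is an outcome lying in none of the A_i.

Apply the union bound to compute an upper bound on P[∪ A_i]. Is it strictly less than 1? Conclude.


Union bound: P[∪_{i=1}^{16} A_i] ≤ Σ_i P[A_i] ≤ 16·p = 16·(25/384) = 25/24.
Numerically: 25/24 ≈ 1.041667.
Is 25/24 < 1? NO.
Since the bound 25/24 is ≥ 1, the union bound is uninformative here; it does NOT by itself certify existence.

16·p = 25/24 ≈ 1.041667; existence NOT certified by the union bound.


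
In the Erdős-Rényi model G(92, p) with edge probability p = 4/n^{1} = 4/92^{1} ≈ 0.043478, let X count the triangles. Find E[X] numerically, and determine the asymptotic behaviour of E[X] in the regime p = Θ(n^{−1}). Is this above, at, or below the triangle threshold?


Number of potential triangles: C(92, 3) = 125580.
Each occurs with probability p³ ≈ (0.043478)³ ≈ 8.2189529e-05.
By linearity: E[X] = C(92, 3)·p³ ≈ 125580 · 8.2189529e-05 ≈ 10.32136.
Here α = 1, so p = 4/n is exactly at the triangle threshold p ~ 1/n. Asymptotically E[X] → c³/6 = 4³/6 = 32/3 ≈ 10.66667, a bounded constant. In this regime the triangle count is asymptotically Poisson(c³/6).

E[X] ≈ 10.32136; in regime p = Θ(1/n^{1}) E[X] stays bounded (at the triangle threshold p ~ 1/n).


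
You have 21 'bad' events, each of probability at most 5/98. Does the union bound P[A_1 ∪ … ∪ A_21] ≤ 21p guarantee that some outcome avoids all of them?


Union bound: P[∪_{i=1}^{21} A_i] ≤ Σ_i P[A_i] ≤ 21·p = 21·(5/98) = 15/14.
Numerically: 15/14 ≈ 1.071.
Is 15/14 < 1? NO.
Since the bound 15/14 is ≥ 1, the union bound is uninformative here; it does NOT by itself certify existence.

21·p = 15/14 ≈ 1.071; existence NOT certified by the union bound.


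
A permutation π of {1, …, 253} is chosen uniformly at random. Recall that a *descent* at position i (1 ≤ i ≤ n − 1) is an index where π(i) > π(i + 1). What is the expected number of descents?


Write X = Σ X_I over i = 1, …, 252, with X_I the indicator of one descent.
There are 252 indicators.
For each fixed i, the pair (π(i), π(i+1)) is a uniformly random ordered pair of distinct values from {1, …, 253}; by symmetry P[π(i) > π(i+1)] = 1/2.
By linearity: E[X] = 252 · (1/2) = (253 − 1) · (1/2) = 126 ≈ 126.000000.

E[X] = 126 = 126.000000.


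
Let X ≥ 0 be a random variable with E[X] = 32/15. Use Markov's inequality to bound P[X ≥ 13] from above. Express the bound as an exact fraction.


μ = E[X] = 32/15, a = 13.
Markov: P[X ≥ 13] ≤ μ/a = (32/15)/13 = 32/195.
Numerically: ≈ 0.164103.
(Since a = 13 > μ = 2.133333, the bound 32/195 is < 1 and informative.)

P[X ≥ 13] ≤ 32/195 ≈ 0.164103.


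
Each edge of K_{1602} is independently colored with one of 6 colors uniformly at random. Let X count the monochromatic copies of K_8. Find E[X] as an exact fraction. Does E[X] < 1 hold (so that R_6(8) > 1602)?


E[X] = C(1602, 8) · 6^{1 − 28} = 1057248389245018627800 · 6^{−27} = 1057248389245018627800/1023490369077469249536.
As a reduced fraction: E[X] = 14684005406180814275/14215144014964850688 ≈ 1.033.
Is E[X] < 1? NO.
Since E[X] ≥ 1, the first-moment bound is inconclusive at n = 1602; it does NOT by itself certify R_6(8) > 1602.

E[X] = 14684005406180814275/14215144014964850688 ≈ 1.033; E[X] ≥ 1; first-moment method inconclusive here.


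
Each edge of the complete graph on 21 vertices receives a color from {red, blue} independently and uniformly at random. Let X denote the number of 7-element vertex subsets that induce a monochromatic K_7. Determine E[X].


Let X = Σ_S X_S over the C(21, 7) = 116280 subsets S of size 7, where X_S = 1 if the K_7 on S is monochromatic.
For a fixed S, the K_7 on S has C(7, 2) = 21 edges. P[all 21 edges red] = (1/2)^21, and likewise for blue, so P[monochromatic] = 2·(1/2)^21 = 2^{1 − 21} = 1/1048576.
By linearity of expectation: E[X] = C(21, 7) · 2^{1 − 21} = 116280 · 1/1048576 = 14535/131072.
Numerically: E[X] ≈ 0.111.

E[X] = C(21,7)·2^(1−C(7,2)) = 14535/131072 ≈ 0.111.


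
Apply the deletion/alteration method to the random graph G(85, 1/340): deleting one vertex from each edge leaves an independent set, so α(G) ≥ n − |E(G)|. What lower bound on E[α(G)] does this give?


E[|E(G)|] = C(85, 2)·p = 3570 · (1/340) = 21/2.
E[α(G)] ≥ n − E[|E(G)|] = 85 − 21/2 = 149/2.
Numerically: ≈ 74.500.
(This is only a lower bound; the true E[α(G)] may be larger.)

E[α(G)] ≥ 149/2 ≈ 74.500.


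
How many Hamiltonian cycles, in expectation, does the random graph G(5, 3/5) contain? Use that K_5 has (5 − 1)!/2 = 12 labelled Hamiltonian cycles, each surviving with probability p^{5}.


K_5 has (5 − 1)!/2 = 12 labelled Hamiltonian cycles.
For each such Hamiltonian cycle H, let X_H = 1 if all 5 edges of H are present in G. Then P[X_H = 1] = p^{5} = (3/5)^{5} = 243/3125.
By linearity of expectation: E[X] = Σ_H E[X_H] = 12 · p^{5} = 12 · 243/3125 = 2916/3125.
Numerically: E[X] ≈ 0.93312.

E[X] = 12 · (3/5)^{5} = 2916/3125 ≈ 0.93312.


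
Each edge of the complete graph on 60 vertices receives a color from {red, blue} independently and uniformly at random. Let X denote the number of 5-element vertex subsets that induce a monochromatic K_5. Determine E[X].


Let X = Σ_S X_S over the C(60, 5) = 5461512 subsets S of size 5, where X_S = 1 if the K_5 on S is monochromatic.
For a fixed S, the K_5 on S has C(5, 2) = 10 edges. P[all 10 edges red] = (1/2)^10, and likewise for blue, so P[monochromatic] = 2·(1/2)^10 = 2^{1 − 10} = 1/512.
By linearity: E[X] = C(60, 5) · 2^{1 − 10} = 5461512 · 1/512 = 682689/64.
Numerically: E[X] ≈ 10667.01562.

E[X] = C(60,5)·2^(1−C(5,2)) = 682689/64 ≈ 10667.01562.


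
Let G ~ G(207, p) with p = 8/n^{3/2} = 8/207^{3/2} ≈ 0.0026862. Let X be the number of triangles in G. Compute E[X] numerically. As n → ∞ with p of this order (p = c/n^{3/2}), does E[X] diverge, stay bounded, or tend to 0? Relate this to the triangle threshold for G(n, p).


Number of potential triangles: C(207, 3) = 1456935.
Each occurs with probability p³ ≈ (0.0026862)³ ≈ 1.9382215e-08.
By linearity: E[X] = C(207, 3)·p³ ≈ 1456935 · 1.9382215e-08 ≈ 0.02824.
Since α = 3/2 > 1, p = c/n^{3/2} = o(1/n) is below the triangle threshold p ~ 1/n. Asymptotically E[X] ~ (c³/6)·n^{3(1−α)} = (8³/6)·n^{-1.5} → 0, so by Markov's inequality G has no triangles w.h.p.

E[X] ≈ 0.02824; in regime p = Θ(1/n^{3/2}) E[X] tends to 0 (below the triangle threshold p ~ 1/n).


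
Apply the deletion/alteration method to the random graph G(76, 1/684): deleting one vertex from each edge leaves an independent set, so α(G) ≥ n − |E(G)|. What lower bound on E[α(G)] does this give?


E[|E(G)|] = C(76, 2)·p = 2850 · (1/684) = 25/6.
E[α(G)] ≥ n − E[|E(G)|] = 76 − 25/6 = 431/6.
Numerically: ≈ 71.8333.
(This is only a lower bound; the true E[α(G)] may be larger.)

E[α(G)] ≥ 431/6 ≈ 71.8333.


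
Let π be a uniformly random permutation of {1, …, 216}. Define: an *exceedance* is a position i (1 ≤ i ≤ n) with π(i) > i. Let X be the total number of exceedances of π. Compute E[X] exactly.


Write X = Σ_{i=1}^{216} X_i, where X_i = 1_{π(i) > i}.
For each fixed i, π(i) is uniform over {1, …, 216} (marginal of a uniform permutation), so P[π(i) > i] = (n − i)/n. Summing: Σ_{i=1}^{216} (n − i)/n = (0 + 1 + … + 215)/216 = 216(216 − 1)/(2·216) = (216 − 1)/2.
Hence E[X] = Σ_{i=1}^{216} (216 − i)/216 = 215/2 ≈ 107.5000.

E[X] = 215/2 = 107.5000.


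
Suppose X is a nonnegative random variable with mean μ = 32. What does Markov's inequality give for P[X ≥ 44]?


μ = E[X] = 32, a = 44.
Markov: P[X ≥ 44] ≤ μ/a = (32)/44 = 8/11.
Numerically: ≈ 0.7273.
(Since a = 44 > μ = 32.0000, the bound 8/11 is < 1 and informative.)

P[X ≥ 44] ≤ 8/11 ≈ 0.7273.


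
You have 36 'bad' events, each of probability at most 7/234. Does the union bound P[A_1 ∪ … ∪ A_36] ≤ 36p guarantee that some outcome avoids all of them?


Union bound: P[∪_{i=1}^{36} A_i] ≤ Σ_i P[A_i] ≤ 36·p = 36·(7/234) = 14/13.
Numerically: 14/13 ≈ 1.076923.
Is 14/13 < 1? NO.
Since the bound 14/13 is ≥ 1, the union bound is uninformative here; it does NOT by itself certify existence.

36·p = 14/13 ≈ 1.076923; existence NOT certified by the union bound.


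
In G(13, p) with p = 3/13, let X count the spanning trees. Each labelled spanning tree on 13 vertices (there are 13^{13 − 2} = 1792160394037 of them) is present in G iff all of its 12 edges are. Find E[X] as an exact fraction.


K_13 has 13^{13 − 2} = 1792160394037 labelled spanning trees.
For each such spanning tree H, let X_H = 1 if all 12 edges of H are present in G. Then P[X_H = 1] = p^{12} = (3/13)^{12} = 531441/23298085122481.
By linearity of expectation: E[X] = Σ_H E[X_H] = 1792160394037 · p^{12} = 1792160394037 · 531441/23298085122481 = 531441/13.
Numerically: E[X] ≈ 4.088e+04.

E[X] = 1792160394037 · (3/13)^{12} = 531441/13 ≈ 4.088e+04.


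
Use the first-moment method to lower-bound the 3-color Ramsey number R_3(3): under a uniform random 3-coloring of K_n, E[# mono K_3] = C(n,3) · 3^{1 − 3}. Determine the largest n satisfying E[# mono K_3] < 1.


We need C(n, 3) · 3^{1 − 3} < 1, i.e. C(n, 3) < 3^{3 − 1} = 9.
Check values of n near the boundary:
  n = 3: C(3, 3) = 1; 1 < 9? YES
  n = 4: C(4, 3) = 4; 4 < 9? YES
  n = 5: C(5, 3) = 10; 10 < 9? NO
  n = 6: C(6, 3) = 20; 20 < 9? NO
  n = 7: C(7, 3) = 35; 35 < 9? NO
The largest n with C(n, 3) < 9 is n = 4 (where E[X] = 4/9 ≈ 0.444444). Hence R_3(3) > 4, i.e. R_3(3) ≥ 5.

Largest n = 4; hence R_3(3) > 4.


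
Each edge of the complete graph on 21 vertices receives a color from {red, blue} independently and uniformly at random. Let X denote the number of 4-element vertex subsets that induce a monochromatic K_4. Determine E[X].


Let X = Σ_S X_S over the C(21, 4) = 5985 subsets S of size 4, where X_S = 1 if the K_4 on S is monochromatic.
For a fixed S, the K_4 on S has C(4, 2) = 6 edges. P[all 6 edges red] = (1/2)^6, and likewise for blue, so P[monochromatic] = 2·(1/2)^6 = 2^{1 − 6} = 1/32.
By linearity of expectation: E[X] = C(21, 4) · 2^{1 − 6} = 5985 · 1/32 = 5985/32.
Numerically: E[X] ≈ 187.0312.

E[X] = C(21,4)·2^(1−C(4,2)) = 5985/32 ≈ 187.0312.


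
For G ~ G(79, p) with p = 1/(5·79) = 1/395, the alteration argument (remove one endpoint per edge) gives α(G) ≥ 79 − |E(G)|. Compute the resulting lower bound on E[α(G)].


E[|E(G)|] = C(79, 2)·p = 3081 · (1/395) = 39/5.
E[α(G)] ≥ n − E[|E(G)|] = 79 − 39/5 = 356/5.
Numerically: ≈ 71.200000.
(This is only a lower bound; the true E[α(G)] may be larger.)

E[α(G)] ≥ 356/5 ≈ 71.200000.


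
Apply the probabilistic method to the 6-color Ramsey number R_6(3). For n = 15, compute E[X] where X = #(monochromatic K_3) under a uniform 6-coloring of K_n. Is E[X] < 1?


E[X] = C(15, 3) · 6^{1 − 3} = 455 · 6^{−2} = 455/36.
As a reduced fraction: E[X] = 455/36 ≈ 12.6389.
Is E[X] < 1? NO.
Since E[X] ≥ 1, the first-moment bound is inconclusive at n = 15; it does NOT by itself certify R_6(3) > 15.

E[X] = 455/36 ≈ 12.6389; E[X] ≥ 1; first-moment method inconclusive here.


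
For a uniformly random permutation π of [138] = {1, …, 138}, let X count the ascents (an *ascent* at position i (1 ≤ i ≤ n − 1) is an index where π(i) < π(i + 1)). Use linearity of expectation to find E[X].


Write X = Σ X_I over i = 1, …, 137, with X_I the indicator of one ascent.
There are 137 indicators.
For each fixed i, the pair (π(i), π(i+1)) is a uniformly random ordered pair of distinct values from {1, …, 138}; by symmetry P[π(i) < π(i+1)] = 1/2.
By linearity: E[X] = 137 · (1/2) = (138 − 1) · (1/2) = 137/2 ≈ 68.500000.

E[X] = 137/2 = 68.500000.


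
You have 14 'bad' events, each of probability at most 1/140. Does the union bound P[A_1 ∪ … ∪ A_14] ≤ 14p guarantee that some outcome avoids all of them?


Union bound: P[∪_{i=1}^{14} A_i] ≤ Σ_i P[A_i] ≤ 14·p = 14·(1/140) = 1/10.
Numerically: 1/10 ≈ 0.1000000.
Is 1/10 < 1? YES.
Since P[∪ A_i] ≤ 1/10 < 1, the complement has P[∩ A_i^c] ≥ 1 − 1/10 = 9/10 > 0, so some outcome avoids every A_i.

14·p = 1/10 ≈ 0.1000000; existence CERTIFIED by the union bound.


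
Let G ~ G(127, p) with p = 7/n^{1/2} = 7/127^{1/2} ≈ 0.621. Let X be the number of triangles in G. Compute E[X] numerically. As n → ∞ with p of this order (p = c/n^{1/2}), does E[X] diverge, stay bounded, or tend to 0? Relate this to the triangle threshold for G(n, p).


Number of potential triangles: C(127, 3) = 333375.
Each occurs with probability p³ ≈ (0.621)³ ≈ 2.39656e-01.
By linearity: E[X] = C(127, 3)·p³ ≈ 333375 · 2.39656e-01 ≈ 79895.362.
Since α = 1/2 < 1, p = c/n^{1/2} ≫ 1/n is above the triangle threshold p ~ 1/n. Asymptotically E[X] ~ (c³/6)·n^{3(1−α)} = (7³/6)·n^{1.5} → ∞; triangles are abundant w.h.p.

E[X] ≈ 79895.362; in regime p = Θ(1/n^{1/2}) E[X] diverges (above the triangle threshold p ~ 1/n).


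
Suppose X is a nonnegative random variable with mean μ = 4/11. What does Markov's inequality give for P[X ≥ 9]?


μ = E[X] = 4/11, a = 9.
Markov: P[X ≥ 9] ≤ μ/a = (4/11)/9 = 4/99.
Numerically: ≈ 0.04040.
(Since a = 9 > μ = 0.36364, the bound 4/99 is < 1 and informative.)

P[X ≥ 9] ≤ 4/99 ≈ 0.04040.


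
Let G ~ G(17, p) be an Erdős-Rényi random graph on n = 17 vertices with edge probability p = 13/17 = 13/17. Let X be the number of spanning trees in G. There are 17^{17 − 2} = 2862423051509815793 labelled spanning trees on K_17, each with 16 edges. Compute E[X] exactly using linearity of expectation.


K_17 has 17^{17 − 2} = 2862423051509815793 labelled spanning trees.
For each such spanning tree H, let X_H = 1 if all 16 edges of H are present in G. Then P[X_H = 1] = p^{16} = (13/17)^{16} = 665416609183179841/48661191875666868481.
Summing the indicators: E[X] = Σ_H E[X_H] = 2862423051509815793 · p^{16} = 2862423051509815793 · 665416609183179841/48661191875666868481 = 665416609183179841/17.
Numerically: E[X] ≈ 3.91422e+16.

E[X] = 2862423051509815793 · (13/17)^{16} = 665416609183179841/17 ≈ 3.91422e+16.


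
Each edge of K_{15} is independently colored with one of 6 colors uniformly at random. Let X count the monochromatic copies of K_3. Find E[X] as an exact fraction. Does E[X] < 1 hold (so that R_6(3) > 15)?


E[X] = C(15, 3) · 6^{1 − 3} = 455 · 6^{−2} = 455/36.
As a reduced fraction: E[X] = 455/36 ≈ 12.6388889.
Is E[X] < 1? NO.
Since E[X] ≥ 1, the first-moment bound is inconclusive at n = 15; it does NOT by itself certify R_6(3) > 15.

E[X] = 455/36 ≈ 12.6388889; E[X] ≥ 1; first-moment method inconclusive here.


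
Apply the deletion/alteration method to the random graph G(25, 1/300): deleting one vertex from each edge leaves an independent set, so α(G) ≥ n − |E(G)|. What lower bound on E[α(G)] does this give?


E[|E(G)|] = C(25, 2)·p = 300 · (1/300) = 1.
E[α(G)] ≥ n − E[|E(G)|] = 25 − 1 = 24.
Numerically: ≈ 24.000000.
(This is only a lower bound; the true E[α(G)] may be larger.)

E[α(G)] ≥ 24 ≈ 24.000000.


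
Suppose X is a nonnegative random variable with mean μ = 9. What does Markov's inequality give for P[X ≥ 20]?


μ = E[X] = 9, a = 20.
Markov: P[X ≥ 20] ≤ μ/a = (9)/20 = 9/20.
Numerically: ≈ 0.450.
(Since a = 20 > μ = 9.000, the bound 9/20 is < 1 and informative.)

P[X ≥ 20] ≤ 9/20 ≈ 0.450.


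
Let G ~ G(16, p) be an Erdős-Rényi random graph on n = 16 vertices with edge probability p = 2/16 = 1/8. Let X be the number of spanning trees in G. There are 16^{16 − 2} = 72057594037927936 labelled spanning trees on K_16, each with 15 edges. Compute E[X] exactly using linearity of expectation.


K_16 has 16^{16 − 2} = 72057594037927936 labelled spanning trees.
For each such spanning tree H, let X_H = 1 if all 15 edges of H are present in G. Then P[X_H = 1] = p^{15} = (1/8)^{15} = 1/35184372088832.
By linearity of expectation: E[X] = Σ_H E[X_H] = 72057594037927936 · p^{15} = 72057594037927936 · 1/35184372088832 = 2048.
Numerically: E[X] ≈ 2.05e+03.

E[X] = 72057594037927936 · (1/8)^{15} = 2048 ≈ 2.05e+03.


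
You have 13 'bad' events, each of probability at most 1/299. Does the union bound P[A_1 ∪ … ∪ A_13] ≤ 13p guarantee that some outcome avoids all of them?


Union bound: P[∪_{i=1}^{13} A_i] ≤ Σ_i P[A_i] ≤ 13·p = 13·(1/299) = 1/23.
Numerically: 1/23 ≈ 0.043.
Is 1/23 < 1? YES.
Since P[∪ A_i] ≤ 1/23 < 1, the complement has P[∩ A_i^c] ≥ 1 − 1/23 = 22/23 > 0, so some outcome avoids every A_i.

13·p = 1/23 ≈ 0.043; existence CERTIFIED by the union bound.


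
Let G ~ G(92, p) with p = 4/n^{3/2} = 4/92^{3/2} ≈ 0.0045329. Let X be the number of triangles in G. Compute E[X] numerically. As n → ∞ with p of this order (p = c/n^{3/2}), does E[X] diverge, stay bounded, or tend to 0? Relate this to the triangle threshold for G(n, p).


Number of potential triangles: C(92, 3) = 125580.
Each occurs with probability p³ ≈ (0.0045329)³ ≈ 9.3139682e-08.
By linearity: E[X] = C(92, 3)·p³ ≈ 125580 · 9.3139682e-08 ≈ 0.01170.
Since α = 3/2 > 1, p = c/n^{3/2} = o(1/n) is below the triangle threshold p ~ 1/n. Asymptotically E[X] ~ (c³/6)·n^{3(1−α)} = (4³/6)·n^{-1.5} → 0, so by Markov's inequality G has no triangles w.h.p.

E[X] ≈ 0.01170; in regime p = Θ(1/n^{3/2}) E[X] tends to 0 (below the triangle threshold p ~ 1/n).


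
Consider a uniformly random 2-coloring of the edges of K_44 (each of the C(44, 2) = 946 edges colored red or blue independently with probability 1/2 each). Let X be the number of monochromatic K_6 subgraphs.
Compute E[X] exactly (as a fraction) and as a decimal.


Let X = Σ_S X_S over the C(44, 6) = 7059052 subsets S of size 6, where X_S = 1 if the K_6 on S is monochromatic.
For a fixed S, the K_6 on S has C(6, 2) = 15 edges. P[all 15 edges red] = (1/2)^15, and likewise for blue, so P[monochromatic] = 2·(1/2)^15 = 2^{1 − 15} = 1/16384.
Summing: E[X] = C(44, 6) · 2^{1 − 15} = 7059052 · 1/16384 = 1764763/4096.
Numerically: E[X] ≈ 430.850342.

E[X] = C(44,6)·2^(1−C(6,2)) = 1764763/4096 ≈ 430.850342.


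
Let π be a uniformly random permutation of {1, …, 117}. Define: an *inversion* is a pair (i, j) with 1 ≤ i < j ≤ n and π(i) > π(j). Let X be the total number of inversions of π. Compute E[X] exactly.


Write X = Σ X_I over the C(117, 2) = 6786 pairs i < j, with X_I the indicator of one inversion.
There are 6786 indicators.
For each fixed pair i < j, the values π(i) and π(j) are two distinct elements of {1, …, 117} in uniformly random order; by symmetry P[π(i) > π(j)] = 1/2.
By linearity: E[X] = 6786 · (1/2) = C(117, 2) · (1/2) = 6786/2 = 3393 ≈ 3393.000000.

E[X] = 3393 = 3393.000000.


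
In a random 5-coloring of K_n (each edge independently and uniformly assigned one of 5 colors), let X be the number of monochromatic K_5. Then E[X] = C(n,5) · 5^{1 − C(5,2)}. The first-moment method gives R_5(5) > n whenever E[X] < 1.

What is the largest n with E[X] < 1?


We need C(n, 5) · 5^{1 − 10} < 1, i.e. C(n, 5) < 5^{10 − 1} = 1953125.
Check values of n near the boundary:
  n = 47: C(47, 5) = 1533939; 1533939 < 1953125? YES
  n = 48: C(48, 5) = 1712304; 1712304 < 1953125? YES
  n = 49: C(49, 5) = 1906884; 1906884 < 1953125? YES
  n = 50: C(50, 5) = 2118760; 2118760 < 1953125? NO
  n = 51: C(51, 5) = 2349060; 2349060 < 1953125? NO
  n = 52: C(52, 5) = 2598960; 2598960 < 1953125? NO
The largest n with C(n, 5) < 1953125 is n = 49 (where E[X] = 1906884/1953125 ≈ 0.97632). Hence R_5(5) > 49, i.e. R_5(5) ≥ 50.

Largest n = 49; hence R_5(5) > 49.


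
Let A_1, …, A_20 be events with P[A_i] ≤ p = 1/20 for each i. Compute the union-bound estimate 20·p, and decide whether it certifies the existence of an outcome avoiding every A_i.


Union bound: P[∪_{i=1}^{20} A_i] ≤ Σ_i P[A_i] ≤ 20·p = 20·(1/20) = 1.
Numerically: 1 ≈ 1.0000000.
Is 1 < 1? NO.
Since the bound 1 is ≥ 1, the union bound is uninformative here; it does NOT by itself certify existence.

20·p = 1 ≈ 1.0000000; existence NOT certified by the union bound.


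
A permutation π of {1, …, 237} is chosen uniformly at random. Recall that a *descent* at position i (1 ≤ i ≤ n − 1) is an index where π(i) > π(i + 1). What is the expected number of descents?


Write X = Σ X_I over i = 1, …, 236, with X_I the indicator of one descent.
There are 236 indicators.
For each fixed i, the pair (π(i), π(i+1)) is a uniformly random ordered pair of distinct values from {1, …, 237}; by symmetry P[π(i) > π(i+1)] = 1/2.
By linearity: E[X] = 236 · (1/2) = (237 − 1) · (1/2) = 118 ≈ 118.00000.

E[X] = 118 = 118.00000.


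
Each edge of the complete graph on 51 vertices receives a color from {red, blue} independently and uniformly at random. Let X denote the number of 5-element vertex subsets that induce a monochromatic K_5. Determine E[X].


Let X = Σ_S X_S over the C(51, 5) = 2349060 subsets S of size 5, where X_S = 1 if the K_5 on S is monochromatic.
For a fixed S, the K_5 on S has C(5, 2) = 10 edges. P[all 10 edges red] = (1/2)^10, and likewise for blue, so P[monochromatic] = 2·(1/2)^10 = 2^{1 − 10} = 1/512.
By linearity: E[X] = C(51, 5) · 2^{1 − 10} = 2349060 · 1/512 = 587265/128.
Numerically: E[X] ≈ 4588.007812.

E[X] = C(51,5)·2^(1−C(5,2)) = 587265/128 ≈ 4588.007812.


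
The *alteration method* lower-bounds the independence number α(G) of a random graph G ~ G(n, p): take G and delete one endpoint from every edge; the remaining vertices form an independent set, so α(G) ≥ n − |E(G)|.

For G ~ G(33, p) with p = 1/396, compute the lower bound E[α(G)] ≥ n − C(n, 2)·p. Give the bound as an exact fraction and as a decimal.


E[|E(G)|] = C(33, 2)·p = 528 · (1/396) = 4/3.
E[α(G)] ≥ n − E[|E(G)|] = 33 − 4/3 = 95/3.
Numerically: ≈ 31.6667.
(This is only a lower bound; the true E[α(G)] may be larger.)

E[α(G)] ≥ 95/3 ≈ 31.6667.


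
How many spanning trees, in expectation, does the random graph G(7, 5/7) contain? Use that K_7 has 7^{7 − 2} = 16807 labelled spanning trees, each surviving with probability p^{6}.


K_7 has 7^{7 − 2} = 16807 labelled spanning trees.
For each such spanning tree H, let X_H = 1 if all 6 edges of H are present in G. Then P[X_H = 1] = p^{6} = (5/7)^{6} = 15625/117649.
By linearity: E[X] = Σ_H E[X_H] = 16807 · p^{6} = 16807 · 15625/117649 = 15625/7.
Numerically: E[X] ≈ 2232.1.

E[X] = 16807 · (5/7)^{6} = 15625/7 ≈ 2232.1.


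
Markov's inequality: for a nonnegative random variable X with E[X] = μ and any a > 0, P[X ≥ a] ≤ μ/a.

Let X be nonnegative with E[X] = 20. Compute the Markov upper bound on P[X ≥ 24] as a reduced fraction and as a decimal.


μ = E[X] = 20, a = 24.
Markov: P[X ≥ 24] ≤ μ/a = (20)/24 = 5/6.
Numerically: ≈ 0.833333.
(Since a = 24 > μ = 20.000000, the bound 5/6 is < 1 and informative.)

P[X ≥ 24] ≤ 5/6 ≈ 0.833333.


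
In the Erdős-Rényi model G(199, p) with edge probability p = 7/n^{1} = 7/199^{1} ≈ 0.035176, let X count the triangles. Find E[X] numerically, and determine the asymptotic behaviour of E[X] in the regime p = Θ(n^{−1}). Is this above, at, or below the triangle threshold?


Number of potential triangles: C(199, 3) = 1293699.
Each occurs with probability p³ ≈ (0.035176)³ ≈ 4.3524610e-05.
By linearity: E[X] = C(199, 3)·p³ ≈ 1293699 · 4.3524610e-05 ≈ 56.30774.
Here α = 1, so p = 7/n is exactly at the triangle threshold p ~ 1/n. Asymptotically E[X] → c³/6 = 7³/6 = 343/6 ≈ 57.16667, a bounded constant. In this regime the triangle count is asymptotically Poisson(c³/6).

E[X] ≈ 56.30774; in regime p = Θ(1/n^{1}) E[X] stays bounded (at the triangle threshold p ~ 1/n).


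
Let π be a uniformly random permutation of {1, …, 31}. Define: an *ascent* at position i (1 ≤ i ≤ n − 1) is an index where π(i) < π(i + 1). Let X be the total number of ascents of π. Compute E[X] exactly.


Write X = Σ X_I over i = 1, …, 30, with X_I the indicator of one ascent.
There are 30 indicators.
For each fixed i, the pair (π(i), π(i+1)) is a uniformly random ordered pair of distinct values from {1, …, 31}; by symmetry P[π(i) < π(i+1)] = 1/2.
By linearity: E[X] = 30 · (1/2) = (31 − 1) · (1/2) = 15 ≈ 15.00000.

E[X] = 15 = 15.00000.


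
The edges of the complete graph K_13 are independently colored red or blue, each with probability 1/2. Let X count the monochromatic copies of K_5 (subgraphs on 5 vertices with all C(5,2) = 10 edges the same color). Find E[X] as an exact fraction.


Let X = Σ_S X_S over the C(13, 5) = 1287 subsets S of size 5, where X_S = 1 if the K_5 on S is monochromatic.
For a fixed S, the K_5 on S has C(5, 2) = 10 edges. P[all 10 edges red] = (1/2)^10, and likewise for blue, so P[monochromatic] = 2·(1/2)^10 = 2^{1 − 10} = 1/512.
By linearity: E[X] = C(13, 5) · 2^{1 − 10} = 1287 · 1/512 = 1287/512.
Numerically: E[X] ≈ 2.51367.

E[X] = C(13,5)·2^(1−C(5,2)) = 1287/512 ≈ 2.51367.


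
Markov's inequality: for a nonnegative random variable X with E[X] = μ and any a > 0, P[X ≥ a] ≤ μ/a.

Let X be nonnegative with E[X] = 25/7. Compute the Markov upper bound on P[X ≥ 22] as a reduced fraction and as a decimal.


μ = E[X] = 25/7, a = 22.
Markov: P[X ≥ 22] ≤ μ/a = (25/7)/22 = 25/154.
Numerically: ≈ 0.162338.
(Since a = 22 > μ = 3.571429, the bound 25/154 is < 1 and informative.)

P[X ≥ 22] ≤ 25/154 ≈ 0.162338.


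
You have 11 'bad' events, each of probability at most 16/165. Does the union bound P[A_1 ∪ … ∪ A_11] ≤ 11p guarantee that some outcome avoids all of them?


Union bound: P[∪_{i=1}^{11} A_i] ≤ Σ_i P[A_i] ≤ 11·p = 11·(16/165) = 16/15.
Numerically: 16/15 ≈ 1.0667.
Is 16/15 < 1? NO.
Since the bound 16/15 is ≥ 1, the union bound is uninformative here; it does NOT by itself certify existence.

11·p = 16/15 ≈ 1.0667; existence NOT certified by the union bound.
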